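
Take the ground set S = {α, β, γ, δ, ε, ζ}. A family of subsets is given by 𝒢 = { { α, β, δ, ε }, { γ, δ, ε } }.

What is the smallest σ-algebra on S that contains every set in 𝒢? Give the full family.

|σ(𝒢)| = 16.  σ(𝒢) = { {  }, { γ }, { ζ }, { α, β }, { γ, ζ }, { δ, ε }, { α, β, γ }, { α, β, ζ }, { γ, δ, ε }, { δ, ε, ζ }, { α, β, γ, ζ }, { α, β, δ, ε }, { γ, δ, ε, ζ }, { α, β, γ, δ, ε }, { α, β, δ, ε, ζ }, S }

Check:
Start: 𝒢 ∪ {∅, S} = { {  }, { γ, δ, ε }, { α, β, δ, ε }, S }.
Iteration 1. New:
  { γ, ζ }  = complement { α, β, δ, ε }
  { α, β, ζ }  = complement { γ, δ, ε }
  { α, β, γ, δ, ε }  = { γ, δ, ε } ∪ { α, β, δ, ε }
Iteration 2. New:
  { ζ }  = complement { α, β, γ, δ, ε }
  { α, β, γ, ζ }  = { γ, ζ } ∪ { α, β, ζ }
  { γ, δ, ε, ζ }  = { γ, δ, ε } ∪ { γ, ζ }
  { α, β, δ, ε, ζ }  = { α, β, ζ } ∪ { α, β, δ, ε }
Iteration 3: +3 →
  { γ }  = complement { α, β, δ, ε, ζ }
  { α, β }  = complement { γ, δ, ε, ζ }
  { δ, ε }  = complement { α, β, γ, ζ }
Iteration 4 adds 2:
  { α, β, γ }  = { γ } ∪ { α, β }
  { δ, ε, ζ }  = { δ, ε } ∪ { ζ }
Iteration 5: closed — nothing new.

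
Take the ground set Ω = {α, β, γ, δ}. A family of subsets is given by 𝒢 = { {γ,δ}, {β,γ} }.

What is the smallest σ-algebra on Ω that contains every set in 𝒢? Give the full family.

Initial family (4 sets): { ∅, {β,γ}, {γ,δ}, Ω }.
Round 1: +3 →
  {α,β}  = complement {γ,δ}
  {α,δ}  = complement {β,γ}
  {β,γ,δ}  = {γ,δ} ∪ {β,γ}
  [7 total]
Round 2. New:
  {α}  = complement {β,γ,δ}
  {α,β,γ}  = {β,γ} ∪ {α,β}
  {α,β,δ}  = {α,δ} ∪ {α,β}
  {α,γ,δ}  = {γ,δ} ∪ {α,δ}
  [11 total]
Round 3 (3 new):
  {β}  = complement {α,γ,δ}
  {γ}  = complement {α,β,δ}
  {δ}  = complement {α,β,γ}
  [14 total]
Round 4 adds 2:
  {α,γ}  = {γ} ∪ {α}
  {β,δ}  = {δ} ∪ {β}
  [16 total]
Round 5: no new sets; the family is a σ-algebra.

Hence σ(𝒢) has 16 members: { ∅, {α}, {β}, {γ}, {δ}, {α,β}, {α,γ}, {α,δ}, {β,γ}, {β,δ}, {γ,δ}, {α,β,γ}, {α,β,δ}, {α,γ,δ}, {β,γ,δ}, Ω }.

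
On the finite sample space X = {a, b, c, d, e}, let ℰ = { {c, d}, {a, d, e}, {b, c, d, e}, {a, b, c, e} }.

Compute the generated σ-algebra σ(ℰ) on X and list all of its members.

σ(ℰ) = { ∅, {a}, {b}, {c}, {d}, {e}, {a, b}, {a, c}, {a, d}, {a, e}, {b, c}, {b, d}, {b, e}, {c, d}, {c, e}, {d, e}, {a, b, c}, {a, b, d}, {a, b, e}, {a, c, d}, {a, c, e}, {a, d, e}, {b, c, d}, {b, c, e}, {b, d, e}, {c, d, e}, {a, b, c, d}, {a, b, c, e}, {a, b, d, e}, {a, c, d, e}, {b, c, d, e}, X }

Check:
Seed the family with ℰ together with ∅ and X: { ∅, {c, d}, {a, d, e}, {a, b, c, e}, {b, c, d, e}, X }.
Pass 1. New:
  {a}  = ᶜ of {b, c, d, e}
  {d}  = ᶜ of {a, b, c, e}
  {b, c}  = ᶜ of {a, d, e}
  {a, b, e}  = ᶜ of {c, d}
  {a, c, d, e}  = {a, d, e} ∪ {c, d}
Pass 2: +6 →
  {b}  = ᶜ of {a, c, d, e}
  {a, d}  = {d} ∪ {a}
  {a, b, c}  = {b, c} ∪ {a}
  {a, c, d}  = {c, d} ∪ {a}
  {b, c, d}  = {c, d} ∪ {b, c}
  {a, b, d, e}  = {a, d, e} ∪ {a, b, e}
Pass 3: 9 new —
  {c}  = ᶜ of {a, b, d, e}
  {a, b}  = {b} ∪ {a}
  {a, e}  = ᶜ of {b, c, d}
  {b, d}  = {d} ∪ {b}
  {b, e}  = ᶜ of {a, c, d}
  {d, e}  = ᶜ of {a, b, c}
  {a, b, d}  = {a, d} ∪ {b}
  {b, c, e}  = ᶜ of {a, d}
  {a, b, c, d}  = {c, d} ∪ {a, b, c}
Pass 4 (6 new):
  {e}  = ᶜ of {a, b, c, d}
  {a, c}  = {c} ∪ {a}
  {c, e}  = ᶜ of {a, b, d}
  {a, c, e}  = ᶜ of {b, d}
  {b, d, e}  = {b, e} ∪ {d, e}
  {c, d, e}  = ᶜ of {a, b}
Pass 5: already closed under ᶜ and ∪.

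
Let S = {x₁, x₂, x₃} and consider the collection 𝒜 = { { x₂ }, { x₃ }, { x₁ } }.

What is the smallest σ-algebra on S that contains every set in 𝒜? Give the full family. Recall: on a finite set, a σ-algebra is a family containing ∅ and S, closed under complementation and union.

Start: 𝒜 ∪ {∅, S} = { ∅, { x₁ }, { x₂ }, { x₃ }, S }.
Pass 1 (3 new):
  { x₁, x₂ }  = complement { x₃ }
  { x₁, x₃ }  = complement { x₂ }
  { x₂, x₃ }  = complement { x₁ }
  — 8 sets.
Pass 2: stable.

Therefore σ(𝒜) = { ∅, { x₁ }, { x₂ }, { x₃ }, { x₁, x₂ }, { x₁, x₃ }, { x₂, x₃ }, S } (|σ(𝒜)| = 8).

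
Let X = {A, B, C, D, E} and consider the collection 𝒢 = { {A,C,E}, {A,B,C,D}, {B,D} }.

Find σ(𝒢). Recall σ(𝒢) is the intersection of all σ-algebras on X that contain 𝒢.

Answer: σ(𝒢) = { ∅, {E}, {A,C}, {B,D}, {A,C,E}, {B,D,E}, {A,B,C,D}, X }

Trace:
Start: 𝒢 ∪ {∅, X} = { ∅, {B,D}, {A,C,E}, {A,B,C,D}, X }.
Round 1 adds 1:
  {E}  = complement {A,B,C,D}
  |family| = 6
Round 2 adds 1:
  {B,D,E}  = {B,D} ∪ {E}
  |family| = 7
Round 3: +1 →
  {A,C}  = complement {B,D,E}
  |family| = 8
Round 4 adds nothing — fixpoint reached.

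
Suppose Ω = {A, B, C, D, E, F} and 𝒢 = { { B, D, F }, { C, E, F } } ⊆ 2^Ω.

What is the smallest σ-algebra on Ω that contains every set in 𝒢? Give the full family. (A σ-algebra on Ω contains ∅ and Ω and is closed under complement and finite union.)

σ(𝒢) = { {  }, { A }, { F }, { A, F }, { B, D }, { C, E }, { A, B, D }, { A, C, E }, { B, D, F }, { C, E, F }, { A, B, D, F }, { A, C, E, F }, { B, C, D, E }, { A, B, C, D, E }, { B, C, D, E, F }, Ω }

Trace:
Take S₀ = 𝒢 ∪ {∅, Ω} = { {  }, { B, D, F }, { C, E, F }, Ω }.
Pass 1: 3 new —
  { A, B, D }  = ᶜ of { C, E, F }
  { A, C, E }  = ᶜ of { B, D, F }
  { B, C, D, E, F }  = { B, D, F } ∪ { C, E, F }
  (now 7)
Pass 2 (4 new):
  { A }  = ᶜ of { B, C, D, E, F }
  { A, B, D, F }  = { B, D, F } ∪ { A, B, D }
  { A, C, E, F }  = { C, E, F } ∪ { A, C, E }
  { A, B, C, D, E }  = { A, C, E } ∪ { A, B, D }
  (now 11)
Pass 3. New:
  { F }  = ᶜ of { A, B, C, D, E }
  { B, D }  = ᶜ of { A, C, E, F }
  { C, E }  = ᶜ of { A, B, D, F }
  (now 14)
Pass 4: 2 new —
  { A, F }  = { A } ∪ { F }
  { B, C, D, E }  = { C, E } ∪ { B, D }
  (now 16)
Pass 5: stable.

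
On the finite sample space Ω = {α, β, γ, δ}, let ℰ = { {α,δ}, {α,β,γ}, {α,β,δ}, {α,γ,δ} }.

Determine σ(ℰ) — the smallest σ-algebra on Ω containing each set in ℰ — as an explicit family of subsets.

Take S₀ = ℰ ∪ {∅, Ω} = { {}, {α,δ}, {α,β,γ}, {α,β,δ}, {α,γ,δ}, Ω }.
Pass 1: 4 new —
  {β}  = complement {α,γ,δ}
  {γ}  = complement {α,β,δ}
  {δ}  = complement {α,β,γ}
  {β,γ}  = complement {α,δ}
  (now 10)
Pass 2 adds 3:
  {β,δ}  = {β} ∪ {δ}
  {γ,δ}  = {γ} ∪ {δ}
  {β,γ,δ}  = {β,γ} ∪ {δ}
  (now 13)
Pass 3: +3 →
  {α}  = complement {β,γ,δ}
  {α,β}  = complement {γ,δ}
  {α,γ}  = complement {β,δ}
  (now 16)
Pass 4: closed — nothing new.

Hence σ(ℰ) has 16 members: { {}, {α}, {β}, {γ}, {δ}, {α,β}, {α,γ}, {α,δ}, {β,γ}, {β,δ}, {γ,δ}, {α,β,γ}, {α,β,δ}, {α,γ,δ}, {β,γ,δ}, Ω }.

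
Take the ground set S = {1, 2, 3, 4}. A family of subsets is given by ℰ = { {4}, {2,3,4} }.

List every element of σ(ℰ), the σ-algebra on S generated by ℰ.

Begin from { {}, {4}, {2,3,4}, S } (that is, ℰ plus ∅ and S).
Step 1. New:
  {1}  = S∖{2,3,4}
  {1,2,3}  = S∖{4}
  [6 total]
Step 2: +1 →
  {1,4}  = {4} ∪ {1}
  [7 total]
Step 3 (1 new):
  {2,3}  = S∖{1,4}
  [8 total]
Step 4: stable.

σ(ℰ) = { {}, {1}, {4}, {1,4}, {2,3}, {1,2,3}, {2,3,4}, S }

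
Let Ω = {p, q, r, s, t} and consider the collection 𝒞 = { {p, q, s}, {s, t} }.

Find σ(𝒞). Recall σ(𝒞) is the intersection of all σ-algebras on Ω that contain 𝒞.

Initial family (4 sets): { {}, {s, t}, {p, q, s}, Ω }.
Pass 1: +3 →
  {r, t}  = Ω∖{p, q, s}
  {p, q, r}  = Ω∖{s, t}
  {p, q, s, t}  = {s, t} ∪ {p, q, s}
  |family| = 7
Pass 2 adds 4:
  {r}  = Ω∖{p, q, s, t}
  {r, s, t}  = {s, t} ∪ {r, t}
  {p, q, r, s}  = {p, q, r} ∪ {p, q, s}
  {p, q, r, t}  = {p, q, r} ∪ {r, t}
  |family| = 11
Pass 3. New:
  {s}  = Ω∖{p, q, r, t}
  {t}  = Ω∖{p, q, r, s}
  {p, q}  = Ω∖{r, s, t}
  |family| = 14
Pass 4: 2 new —
  {r, s}  = {r} ∪ {s}
  {p, q, t}  = {p, q} ∪ {t}
  |family| = 16
Pass 5: closed — nothing new.

Therefore σ(𝒞) = { {}, {r}, {s}, {t}, {p, q}, {r, s}, {r, t}, {s, t}, {p, q, r}, {p, q, s}, {p, q, t}, {r, s, t}, {p, q, r, s}, {p, q, r, t}, {p, q, s, t}, Ω } (|σ(𝒞)| = 16).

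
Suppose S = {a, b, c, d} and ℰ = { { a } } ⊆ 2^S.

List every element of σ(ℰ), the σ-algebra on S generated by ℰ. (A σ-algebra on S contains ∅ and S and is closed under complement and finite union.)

σ(ℰ) (4 sets): { {  }, { a }, { b, c, d }, S }

Trace:
Begin from { {  }, { a }, S } (that is, ℰ plus ∅ and S).
Iteration 1: 1 new —
  { b, c, d }  = { a }ᶜ
  — 4 sets.
After Iteration 2 the family is unchanged; done.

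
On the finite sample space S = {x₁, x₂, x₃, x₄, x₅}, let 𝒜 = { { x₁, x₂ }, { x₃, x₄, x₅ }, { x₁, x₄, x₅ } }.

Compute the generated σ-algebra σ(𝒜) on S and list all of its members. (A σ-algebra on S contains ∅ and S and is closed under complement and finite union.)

Take S₀ = 𝒜 ∪ {∅, S} = { ∅, { x₁, x₂ }, { x₁, x₄, x₅ }, { x₃, x₄, x₅ }, S }.
Step 1. New:
  { x₂, x₃ }  = ᶜ of { x₁, x₄, x₅ }
  { x₁, x₂, x₄, x₅ }  = { x₁, x₄, x₅ } ∪ { x₁, x₂ }
  { x₁, x₃, x₄, x₅ }  = { x₁, x₄, x₅ } ∪ { x₃, x₄, x₅ }
  — 8 sets.
Step 2: 4 new —
  { x₂ }  = ᶜ of { x₁, x₃, x₄, x₅ }
  { x₃ }  = ᶜ of { x₁, x₂, x₄, x₅ }
  { x₁, x₂, x₃ }  = { x₂, x₃ } ∪ { x₁, x₂ }
  { x₂, x₃, x₄, x₅ }  = { x₃, x₄, x₅ } ∪ { x₂, x₃ }
  — 12 sets.
Step 3 (2 new):
  { x₁ }  = ᶜ of { x₂, x₃, x₄, x₅ }
  { x₄, x₅ }  = ᶜ of { x₁, x₂, x₃ }
  — 14 sets.
Step 4. New:
  { x₁, x₃ }  = { x₃ } ∪ { x₁ }
  { x₂, x₄, x₅ }  = { x₄, x₅ } ∪ { x₂ }
  — 16 sets.
Step 5: no new sets; the family is a σ-algebra.

σ(𝒜) = { ∅, { x₁ }, { x₂ }, { x₃ }, { x₁, x₂ }, { x₁, x₃ }, { x₂, x₃ }, { x₄, x₅ }, { x₁, x₂, x₃ }, { x₁, x₄, x₅ }, { x₂, x₄, x₅ }, { x₃, x₄, x₅ }, { x₁, x₂, x₄, x₅ }, { x₁, x₃, x₄, x₅ }, { x₂, x₃, x₄, x₅ }, S }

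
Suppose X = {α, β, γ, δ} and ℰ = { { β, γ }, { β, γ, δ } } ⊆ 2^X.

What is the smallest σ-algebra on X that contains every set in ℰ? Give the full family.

Answer: σ(ℰ) = { ∅, { α }, { δ }, { α, δ }, { β, γ }, { α, β, γ }, { β, γ, δ }, X }

Check:
Seed the family with ℰ together with ∅ and X: { ∅, { β, γ }, { β, γ, δ }, X }.
Step 1 adds 2:
  { α }  = ᶜ of { β, γ, δ }
  { α, δ }  = ᶜ of { β, γ }
  |family| = 6
Step 2: 1 new —
  { α, β, γ }  = { β, γ } ∪ { α }
  |family| = 7
Step 3 (1 new):
  { δ }  = ᶜ of { α, β, γ }
  |family| = 8
Step 4: closed — nothing new.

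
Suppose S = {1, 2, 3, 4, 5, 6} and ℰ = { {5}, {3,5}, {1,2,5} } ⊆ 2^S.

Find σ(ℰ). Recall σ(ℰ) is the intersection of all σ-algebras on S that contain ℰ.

Answer: σ(ℰ) = { ∅, {3}, {5}, {1,2}, {3,5}, {4,6}, {1,2,3}, {1,2,5}, {3,4,6}, {4,5,6}, {1,2,3,5}, {1,2,4,6}, {3,4,5,6}, {1,2,3,4,6}, {1,2,4,5,6}, S }

Trace:
Take S₀ = ℰ ∪ {∅, S} = { ∅, {5}, {3,5}, {1,2,5}, S }.
Pass 1: +4 →
  {3,4,6}  = complement {1,2,5}
  {1,2,3,5}  = {1,2,5} ∪ {3,5}
  {1,2,4,6}  = complement {3,5}
  {1,2,3,4,6}  = complement {5}
  |family| = 9
Pass 2: 3 new —
  {4,6}  = complement {1,2,3,5}
  {3,4,5,6}  = {5} ∪ {3,4,6}
  {1,2,4,5,6}  = {1,2,4,6} ∪ {5}
  |family| = 12
Pass 3 (3 new):
  {3}  = complement {1,2,4,5,6}
  {1,2}  = complement {3,4,5,6}
  {4,5,6}  = {4,6} ∪ {5}
  |family| = 15
Pass 4 adds 1:
  {1,2,3}  = complement {4,5,6}
  |family| = 16
After Pass 5 the family is unchanged; done.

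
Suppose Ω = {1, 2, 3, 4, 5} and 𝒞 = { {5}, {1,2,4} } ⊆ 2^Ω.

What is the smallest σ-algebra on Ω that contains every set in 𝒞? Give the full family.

Seed the family with 𝒞 together with ∅ and Ω: { {}, {5}, {1,2,4}, Ω }.
Step 1 (3 new):
  {3,5}  = complement {1,2,4}
  {1,2,3,4}  = complement {5}
  {1,2,4,5}  = {1,2,4} ∪ {5}
  [7 total]
Step 2. New:
  {3}  = complement {1,2,4,5}
  [8 total]
Step 3 adds nothing — fixpoint reached.

Hence σ(𝒞) has 8 members: { {}, {3}, {5}, {3,5}, {1,2,4}, {1,2,3,4}, {1,2,4,5}, Ω }.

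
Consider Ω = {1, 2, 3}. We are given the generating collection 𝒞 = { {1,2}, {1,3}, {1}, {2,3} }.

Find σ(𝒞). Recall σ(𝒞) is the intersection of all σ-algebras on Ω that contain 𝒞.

Start: 𝒞 ∪ {∅, Ω} = { {}, {1}, {1,2}, {1,3}, {2,3}, Ω }.
Pass 1: +2 →
  {2}  = complement {1,3}
  {3}  = complement {1,2}
  — 8 sets.
After Pass 2 the family is unchanged; done.

Therefore σ(𝒞) = { {}, {1}, {2}, {3}, {1,2}, {1,3}, {2,3}, Ω } (|σ(𝒞)| = 8).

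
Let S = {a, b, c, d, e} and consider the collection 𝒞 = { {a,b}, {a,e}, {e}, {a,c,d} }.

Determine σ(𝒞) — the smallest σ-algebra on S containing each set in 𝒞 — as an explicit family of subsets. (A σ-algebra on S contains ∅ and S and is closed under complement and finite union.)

|σ(𝒞)| = 16.  σ(𝒞) = { {}, {a}, {b}, {e}, {a,b}, {a,e}, {b,e}, {c,d}, {a,b,e}, {a,c,d}, {b,c,d}, {c,d,e}, {a,b,c,d}, {a,c,d,e}, {b,c,d,e}, S }

Derivation:
Initial family (6 sets): { {}, {e}, {a,b}, {a,e}, {a,c,d}, S }.
Iteration 1 adds 6:
  {b,e}  = ᶜ of {a,c,d}
  {a,b,e}  = {a,b} ∪ {a,e}
  {b,c,d}  = ᶜ of {a,e}
  {c,d,e}  = ᶜ of {a,b}
  {a,b,c,d}  = ᶜ of {e}
  {a,c,d,e}  = {a,c,d} ∪ {a,e}
  |family| = 12
Iteration 2 adds 3:
  {b}  = ᶜ of {a,c,d,e}
  {c,d}  = ᶜ of {a,b,e}
  {b,c,d,e}  = {b,e} ∪ {c,d,e}
  |family| = 15
Iteration 3 adds 1:
  {a}  = ᶜ of {b,c,d,e}
  |family| = 16
Iteration 4: closed — nothing new.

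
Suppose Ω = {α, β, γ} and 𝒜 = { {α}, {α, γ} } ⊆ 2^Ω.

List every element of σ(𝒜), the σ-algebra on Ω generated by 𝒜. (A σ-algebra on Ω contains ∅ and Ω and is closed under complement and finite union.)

σ(𝒜) (8 sets): { ∅, {α}, {β}, {γ}, {α, β}, {α, γ}, {β, γ}, Ω }

Working:
Begin from { ∅, {α}, {α, γ}, Ω } (that is, 𝒜 plus ∅ and Ω).
Pass 1. New:
  {β}  = complement {α, γ}
  {β, γ}  = complement {α}
  (now 6)
Pass 2. New:
  {α, β}  = {β} ∪ {α}
  (now 7)
Pass 3 adds 1:
  {γ}  = complement {α, β}
  (now 8)
Pass 4: closed — nothing new.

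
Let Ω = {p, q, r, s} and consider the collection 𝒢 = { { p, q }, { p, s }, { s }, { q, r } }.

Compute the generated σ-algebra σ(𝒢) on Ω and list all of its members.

Take S₀ = 𝒢 ∪ {∅, Ω} = { {}, { s }, { p, q }, { p, s }, { q, r }, Ω }.
Step 1. New:
  { r, s }  = Ω∖{ p, q }
  { p, q, r }  = Ω∖{ s }
  { p, q, s }  = { p, s } ∪ { p, q }
  { q, r, s }  = { q, r } ∪ { s }
  (now 10)
Step 2 adds 3:
  { p }  = Ω∖{ q, r, s }
  { r }  = Ω∖{ p, q, s }
  { p, r, s }  = { r, s } ∪ { p, s }
  (now 13)
Step 3: 2 new —
  { q }  = Ω∖{ p, r, s }
  { p, r }  = { r } ∪ { p }
  (now 15)
Step 4 (1 new):
  { q, s }  = Ω∖{ p, r }
  (now 16)
Step 5 adds nothing — fixpoint reached.

σ(𝒢) = { {}, { p }, { q }, { r }, { s }, { p, q }, { p, r }, { p, s }, { q, r }, { q, s }, { r, s }, { p, q, r }, { p, q, s }, { p, r, s }, { q, r, s }, Ω }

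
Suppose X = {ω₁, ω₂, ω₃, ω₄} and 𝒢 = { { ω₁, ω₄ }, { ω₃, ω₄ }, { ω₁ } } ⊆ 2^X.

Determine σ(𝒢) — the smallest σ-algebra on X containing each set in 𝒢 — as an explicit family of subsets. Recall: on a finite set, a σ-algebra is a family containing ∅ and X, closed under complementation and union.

σ(𝒢) (16 sets): { ∅, { ω₁ }, { ω₂ }, { ω₃ }, { ω₄ }, { ω₁, ω₂ }, { ω₁, ω₃ }, { ω₁, ω₄ }, { ω₂, ω₃ }, { ω₂, ω₄ }, { ω₃, ω₄ }, { ω₁, ω₂, ω₃ }, { ω₁, ω₂, ω₄ }, { ω₁, ω₃, ω₄ }, { ω₂, ω₃, ω₄ }, X }

Working:
Take S₀ = 𝒢 ∪ {∅, X} = { ∅, { ω₁ }, { ω₁, ω₄ }, { ω₃, ω₄ }, X }.
Round 1: 4 new —
  { ω₁, ω₂ }  = { ω₃, ω₄ }ᶜ
  { ω₂, ω₃ }  = { ω₁, ω₄ }ᶜ
  { ω₁, ω₃, ω₄ }  = { ω₃, ω₄ } ∪ { ω₁, ω₄ }
  { ω₂, ω₃, ω₄ }  = { ω₁ }ᶜ
  — 9 sets.
Round 2 adds 3:
  { ω₂ }  = { ω₁, ω₃, ω₄ }ᶜ
  { ω₁, ω₂, ω₃ }  = { ω₁, ω₂ } ∪ { ω₂, ω₃ }
  { ω₁, ω₂, ω₄ }  = { ω₁, ω₂ } ∪ { ω₁, ω₄ }
  — 12 sets.
Round 3. New:
  { ω₃ }  = { ω₁, ω₂, ω₄ }ᶜ
  { ω₄ }  = { ω₁, ω₂, ω₃ }ᶜ
  — 14 sets.
Round 4 adds 2:
  { ω₁, ω₃ }  = { ω₃ } ∪ { ω₁ }
  { ω₂, ω₄ }  = { ω₄ } ∪ { ω₂ }
  — 16 sets.
Round 5: already closed under ᶜ and ∪.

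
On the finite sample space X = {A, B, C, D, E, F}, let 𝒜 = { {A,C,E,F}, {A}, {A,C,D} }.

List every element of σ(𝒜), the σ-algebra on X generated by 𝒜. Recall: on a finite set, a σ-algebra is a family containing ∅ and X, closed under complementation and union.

Seed the family with 𝒜 together with ∅ and X: { {}, {A}, {A,C,D}, {A,C,E,F}, X }.
Step 1. New:
  {B,D}  = {A,C,E,F}ᶜ
  {B,E,F}  = {A,C,D}ᶜ
  {A,C,D,E,F}  = {A,C,E,F} ∪ {A,C,D}
  {B,C,D,E,F}  = {A}ᶜ
  — 9 sets.
Step 2: 6 new —
  {B}  = {A,C,D,E,F}ᶜ
  {A,B,D}  = {B,D} ∪ {A}
  {A,B,C,D}  = {A,C,D} ∪ {B,D}
  {A,B,E,F}  = {B,E,F} ∪ {A}
  {B,D,E,F}  = {B,E,F} ∪ {B,D}
  {A,B,C,E,F}  = {A,C,E,F} ∪ {B,E,F}
  — 15 sets.
Step 3 (7 new):
  {D}  = {A,B,C,E,F}ᶜ
  {A,B}  = {B} ∪ {A}
  {A,C}  = {B,D,E,F}ᶜ
  {C,D}  = {A,B,E,F}ᶜ
  {E,F}  = {A,B,C,D}ᶜ
  {C,E,F}  = {A,B,D}ᶜ
  {A,B,D,E,F}  = {B,D,E,F} ∪ {A,B,D}
  — 22 sets.
Step 4: 8 new —
  {C}  = {A,B,D,E,F}ᶜ
  {A,D}  = {D} ∪ {A}
  {A,B,C}  = {B} ∪ {A,C}
  {A,E,F}  = {E,F} ∪ {A}
  {B,C,D}  = {C,D} ∪ {B}
  {D,E,F}  = {E,F} ∪ {D}
  {B,C,E,F}  = {B} ∪ {C,E,F}
  {C,D,E,F}  = {A,B}ᶜ
  — 30 sets.
Step 5 adds 2:
  {B,C}  = {B} ∪ {C}
  {A,D,E,F}  = {E,F} ∪ {A,D}
  — 32 sets.
Step 6: already closed under ᶜ and ∪.

Hence σ(𝒜) has 32 members: { {}, {A}, {B}, {C}, {D}, {A,B}, {A,C}, {A,D}, {B,C}, {B,D}, {C,D}, {E,F}, {A,B,C}, {A,B,D}, {A,C,D}, {A,E,F}, {B,C,D}, {B,E,F}, {C,E,F}, {D,E,F}, {A,B,C,D}, {A,B,E,F}, {A,C,E,F}, {A,D,E,F}, {B,C,E,F}, {B,D,E,F}, {C,D,E,F}, {A,B,C,E,F}, {A,B,D,E,F}, {A,C,D,E,F}, {B,C,D,E,F}, X }.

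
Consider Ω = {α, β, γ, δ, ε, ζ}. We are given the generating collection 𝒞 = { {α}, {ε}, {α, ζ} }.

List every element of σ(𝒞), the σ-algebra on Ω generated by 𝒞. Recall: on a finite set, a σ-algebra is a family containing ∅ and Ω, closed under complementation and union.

σ(𝒞) = { {}, {α}, {ε}, {ζ}, {α, ε}, {α, ζ}, {ε, ζ}, {α, ε, ζ}, {β, γ, δ}, {α, β, γ, δ}, {β, γ, δ, ε}, {β, γ, δ, ζ}, {α, β, γ, δ, ε}, {α, β, γ, δ, ζ}, {β, γ, δ, ε, ζ}, Ω }

Derivation:
Seed the family with 𝒞 together with ∅ and Ω: { {}, {α}, {ε}, {α, ζ}, Ω }.
Iteration 1 adds 5:
  {α, ε}  = {ε} ∪ {α}
  {α, ε, ζ}  = {α, ζ} ∪ {ε}
  {β, γ, δ, ε}  = Ω∖{α, ζ}
  {α, β, γ, δ, ζ}  = Ω∖{ε}
  {β, γ, δ, ε, ζ}  = Ω∖{α}
  (now 10)
Iteration 2 (3 new):
  {β, γ, δ}  = Ω∖{α, ε, ζ}
  {β, γ, δ, ζ}  = Ω∖{α, ε}
  {α, β, γ, δ, ε}  = {β, γ, δ, ε} ∪ {α, ε}
  (now 13)
Iteration 3: 2 new —
  {ζ}  = Ω∖{α, β, γ, δ, ε}
  {α, β, γ, δ}  = {β, γ, δ} ∪ {α}
  (now 15)
Iteration 4: 1 new —
  {ε, ζ}  = Ω∖{α, β, γ, δ}
  (now 16)
After Iteration 5 the family is unchanged; done.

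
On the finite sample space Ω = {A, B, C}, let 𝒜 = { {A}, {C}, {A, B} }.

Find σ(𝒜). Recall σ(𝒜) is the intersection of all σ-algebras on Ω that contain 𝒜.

Take S₀ = 𝒜 ∪ {∅, Ω} = { {}, {A}, {C}, {A, B}, Ω }.
Iteration 1 (2 new):
  {A, C}  = {C} ∪ {A}
  {B, C}  = Ω∖{A}
  [7 total]
Iteration 2 (1 new):
  {B}  = Ω∖{A, C}
  [8 total]
Iteration 3 adds nothing — fixpoint reached.

σ(𝒜) = { {}, {A}, {B}, {C}, {A, B}, {A, C}, {B, C}, Ω }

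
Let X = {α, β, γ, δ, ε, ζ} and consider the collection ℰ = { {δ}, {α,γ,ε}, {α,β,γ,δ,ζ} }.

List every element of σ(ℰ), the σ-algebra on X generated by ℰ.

Seed the family with ℰ together with ∅ and X: { ∅, {δ}, {α,γ,ε}, {α,β,γ,δ,ζ}, X }.
Iteration 1 adds 4:
  {ε}  = complement {α,β,γ,δ,ζ}
  {β,δ,ζ}  = complement {α,γ,ε}
  {α,γ,δ,ε}  = {δ} ∪ {α,γ,ε}
  {α,β,γ,ε,ζ}  = complement {δ}
  (now 9)
Iteration 2 adds 3:
  {β,ζ}  = complement {α,γ,δ,ε}
  {δ,ε}  = {ε} ∪ {δ}
  {β,δ,ε,ζ}  = {β,δ,ζ} ∪ {ε}
  (now 12)
Iteration 3: +3 →
  {α,γ}  = complement {β,δ,ε,ζ}
  {β,ε,ζ}  = {β,ζ} ∪ {ε}
  {α,β,γ,ζ}  = complement {δ,ε}
  (now 15)
Iteration 4: +1 →
  {α,γ,δ}  = complement {β,ε,ζ}
  (now 16)
After Iteration 5 the family is unchanged; done.

|σ(ℰ)| = 16.  σ(ℰ) = { ∅, {δ}, {ε}, {α,γ}, {β,ζ}, {δ,ε}, {α,γ,δ}, {α,γ,ε}, {β,δ,ζ}, {β,ε,ζ}, {α,β,γ,ζ}, {α,γ,δ,ε}, {β,δ,ε,ζ}, {α,β,γ,δ,ζ}, {α,β,γ,ε,ζ}, X }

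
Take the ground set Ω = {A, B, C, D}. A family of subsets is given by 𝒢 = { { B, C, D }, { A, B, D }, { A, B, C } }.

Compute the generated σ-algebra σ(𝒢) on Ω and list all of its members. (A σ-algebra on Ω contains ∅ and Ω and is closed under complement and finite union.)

σ(𝒢) = { {  }, { A }, { B }, { C }, { D }, { A, B }, { A, C }, { A, D }, { B, C }, { B, D }, { C, D }, { A, B, C }, { A, B, D }, { A, C, D }, { B, C, D }, Ω }

Working:
Take S₀ = 𝒢 ∪ {∅, Ω} = { {  }, { A, B, C }, { A, B, D }, { B, C, D }, Ω }.
Round 1: +3 →
  { A }  = complement { B, C, D }
  { C }  = complement { A, B, D }
  { D }  = complement { A, B, C }
  (now 8)
Round 2: +3 →
  { A, C }  = { C } ∪ { A }
  { A, D }  = { D } ∪ { A }
  { C, D }  = { D } ∪ { C }
  (now 11)
Round 3 adds 4:
  { A, B }  = complement { C, D }
  { B, C }  = complement { A, D }
  { B, D }  = complement { A, C }
  { A, C, D }  = { C } ∪ { A, D }
  (now 15)
Round 4. New:
  { B }  = complement { A, C, D }
  (now 16)
Round 5: closed — nothing new.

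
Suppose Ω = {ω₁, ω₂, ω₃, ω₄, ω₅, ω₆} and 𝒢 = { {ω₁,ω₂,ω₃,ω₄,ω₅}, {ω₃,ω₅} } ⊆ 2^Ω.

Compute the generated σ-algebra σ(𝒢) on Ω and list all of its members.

|σ(𝒢)| = 8.  σ(𝒢) = { {}, {ω₆}, {ω₃,ω₅}, {ω₁,ω₂,ω₄}, {ω₃,ω₅,ω₆}, {ω₁,ω₂,ω₄,ω₆}, {ω₁,ω₂,ω₃,ω₄,ω₅}, Ω }

Check:
Take S₀ = 𝒢 ∪ {∅, Ω} = { {}, {ω₃,ω₅}, {ω₁,ω₂,ω₃,ω₄,ω₅}, Ω }.
Step 1 adds 2:
  {ω₆}  = ᶜ of {ω₁,ω₂,ω₃,ω₄,ω₅}
  {ω₁,ω₂,ω₄,ω₆}  = ᶜ of {ω₃,ω₅}
Step 2 (1 new):
  {ω₃,ω₅,ω₆}  = {ω₃,ω₅} ∪ {ω₆}
Step 3: +1 →
  {ω₁,ω₂,ω₄}  = ᶜ of {ω₃,ω₅,ω₆}
Step 4 adds nothing — fixpoint reached.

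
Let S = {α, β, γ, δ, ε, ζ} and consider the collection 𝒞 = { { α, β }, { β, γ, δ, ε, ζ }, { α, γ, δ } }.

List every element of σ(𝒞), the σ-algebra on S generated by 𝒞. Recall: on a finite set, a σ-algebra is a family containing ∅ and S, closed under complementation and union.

Seed the family with 𝒞 together with ∅ and S: { {  }, { α, β }, { α, γ, δ }, { β, γ, δ, ε, ζ }, S }.
Step 1. New:
  { α }  = ᶜ of { β, γ, δ, ε, ζ }
  { β, ε, ζ }  = ᶜ of { α, γ, δ }
  { α, β, γ, δ }  = { α, γ, δ } ∪ { α, β }
  { γ, δ, ε, ζ }  = ᶜ of { α, β }
  |family| = 9
Step 2: 3 new —
  { ε, ζ }  = ᶜ of { α, β, γ, δ }
  { α, β, ε, ζ }  = { α, β } ∪ { β, ε, ζ }
  { α, γ, δ, ε, ζ }  = { γ, δ, ε, ζ } ∪ { α, γ, δ }
  |family| = 12
Step 3: +3 →
  { β }  = ᶜ of { α, γ, δ, ε, ζ }
  { γ, δ }  = ᶜ of { α, β, ε, ζ }
  { α, ε, ζ }  = { ε, ζ } ∪ { α }
  |family| = 15
Step 4 (1 new):
  { β, γ, δ }  = ᶜ of { α, ε, ζ }
  |family| = 16
Step 5: no new sets; the family is a σ-algebra.

Hence σ(𝒞) has 16 members: { {  }, { α }, { β }, { α, β }, { γ, δ }, { ε, ζ }, { α, γ, δ }, { α, ε, ζ }, { β, γ, δ }, { β, ε, ζ }, { α, β, γ, δ }, { α, β, ε, ζ }, { γ, δ, ε, ζ }, { α, γ, δ, ε, ζ }, { β, γ, δ, ε, ζ }, S }.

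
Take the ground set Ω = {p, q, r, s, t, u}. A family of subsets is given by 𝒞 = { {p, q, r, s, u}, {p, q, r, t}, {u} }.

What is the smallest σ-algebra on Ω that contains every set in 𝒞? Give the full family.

Start: 𝒞 ∪ {∅, Ω} = { {}, {u}, {p, q, r, t}, {p, q, r, s, u}, Ω }.
Step 1 adds 4:
  {t}  = ᶜ of {p, q, r, s, u}
  {s, u}  = ᶜ of {p, q, r, t}
  {p, q, r, s, t}  = ᶜ of {u}
  {p, q, r, t, u}  = {p, q, r, t} ∪ {u}
  — 9 sets.
Step 2: +3 →
  {s}  = ᶜ of {p, q, r, t, u}
  {t, u}  = {u} ∪ {t}
  {s, t, u}  = {t} ∪ {s, u}
  — 12 sets.
Step 3 (3 new):
  {s, t}  = {s} ∪ {t}
  {p, q, r}  = ᶜ of {s, t, u}
  {p, q, r, s}  = ᶜ of {t, u}
  — 15 sets.
Step 4: +1 →
  {p, q, r, u}  = ᶜ of {s, t}
  — 16 sets.
After Step 5 the family is unchanged; done.

Therefore σ(𝒞) = { {}, {s}, {t}, {u}, {s, t}, {s, u}, {t, u}, {p, q, r}, {s, t, u}, {p, q, r, s}, {p, q, r, t}, {p, q, r, u}, {p, q, r, s, t}, {p, q, r, s, u}, {p, q, r, t, u}, Ω } (|σ(𝒞)| = 16).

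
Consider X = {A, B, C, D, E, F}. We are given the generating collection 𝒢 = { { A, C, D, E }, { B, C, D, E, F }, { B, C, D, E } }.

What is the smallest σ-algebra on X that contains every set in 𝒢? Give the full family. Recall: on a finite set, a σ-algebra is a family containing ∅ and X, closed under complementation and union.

σ(𝒢) = { {  }, { A }, { B }, { F }, { A, B }, { A, F }, { B, F }, { A, B, F }, { C, D, E }, { A, C, D, E }, { B, C, D, E }, { C, D, E, F }, { A, B, C, D, E }, { A, C, D, E, F }, { B, C, D, E, F }, X }

Working:
Initial family (5 sets): { {  }, { A, C, D, E }, { B, C, D, E }, { B, C, D, E, F }, X }.
Round 1: 4 new —
  { A }  = complement { B, C, D, E, F }
  { A, F }  = complement { B, C, D, E }
  { B, F }  = complement { A, C, D, E }
  { A, B, C, D, E }  = { A, C, D, E } ∪ { B, C, D, E }
  [9 total]
Round 2: +3 →
  { F }  = complement { A, B, C, D, E }
  { A, B, F }  = { A, F } ∪ { B, F }
  { A, C, D, E, F }  = { A, F } ∪ { A, C, D, E }
  [12 total]
Round 3. New:
  { B }  = complement { A, C, D, E, F }
  { C, D, E }  = complement { A, B, F }
  [14 total]
Round 4. New:
  { A, B }  = { B } ∪ { A }
  { C, D, E, F }  = { C, D, E } ∪ { F }
  [16 total]
Round 5: closed — nothing new.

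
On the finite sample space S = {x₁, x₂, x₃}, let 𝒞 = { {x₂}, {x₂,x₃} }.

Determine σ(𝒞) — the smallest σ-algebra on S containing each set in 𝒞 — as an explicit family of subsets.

|σ(𝒞)| = 8.  σ(𝒞) = { ∅, {x₁}, {x₂}, {x₃}, {x₁,x₂}, {x₁,x₃}, {x₂,x₃}, S }

Working:
Take S₀ = 𝒞 ∪ {∅, S} = { ∅, {x₂}, {x₂,x₃}, S }.
Round 1 (2 new):
  {x₁}  = complement {x₂,x₃}
  {x₁,x₃}  = complement {x₂}
  — 6 sets.
Round 2: +1 →
  {x₁,x₂}  = {x₂} ∪ {x₁}
  — 7 sets.
Round 3 (1 new):
  {x₃}  = complement {x₁,x₂}
  — 8 sets.
Round 4: no new sets; the family is a σ-algebra.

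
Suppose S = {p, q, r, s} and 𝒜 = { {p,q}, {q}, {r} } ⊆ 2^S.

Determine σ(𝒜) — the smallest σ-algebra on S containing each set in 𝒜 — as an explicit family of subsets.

|σ(𝒜)| = 16.  σ(𝒜) = { {}, {p}, {q}, {r}, {s}, {p,q}, {p,r}, {p,s}, {q,r}, {q,s}, {r,s}, {p,q,r}, {p,q,s}, {p,r,s}, {q,r,s}, S }

Working:
Seed the family with 𝒜 together with ∅ and S: { {}, {q}, {r}, {p,q}, S }.
Pass 1: +5 →
  {q,r}  = {r} ∪ {q}
  {r,s}  = S∖{p,q}
  {p,q,r}  = {r} ∪ {p,q}
  {p,q,s}  = S∖{r}
  {p,r,s}  = S∖{q}
  [10 total]
Pass 2 (3 new):
  {s}  = S∖{p,q,r}
  {p,s}  = S∖{q,r}
  {q,r,s}  = {r,s} ∪ {q}
  [13 total]
Pass 3: +2 →
  {p}  = S∖{q,r,s}
  {q,s}  = {s} ∪ {q}
  [15 total]
Pass 4 adds 1:
  {p,r}  = S∖{q,s}
  [16 total]
Pass 5: already closed under ᶜ and ∪.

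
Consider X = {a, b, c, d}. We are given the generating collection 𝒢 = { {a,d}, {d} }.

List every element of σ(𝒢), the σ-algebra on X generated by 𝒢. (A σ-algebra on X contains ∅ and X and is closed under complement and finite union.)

Initial family (4 sets): { {}, {d}, {a,d}, X }.
Round 1: +2 →
  {b,c}  = X∖{a,d}
  {a,b,c}  = X∖{d}
  — 6 sets.
Round 2: +1 →
  {b,c,d}  = {b,c} ∪ {d}
  — 7 sets.
Round 3 (1 new):
  {a}  = X∖{b,c,d}
  — 8 sets.
After Round 4 the family is unchanged; done.

Therefore σ(𝒢) = { {}, {a}, {d}, {a,d}, {b,c}, {a,b,c}, {b,c,d}, X } (|σ(𝒢)| = 8).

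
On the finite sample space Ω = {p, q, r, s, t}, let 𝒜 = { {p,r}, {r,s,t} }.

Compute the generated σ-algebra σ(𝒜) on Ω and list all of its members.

σ(𝒜) (16 sets): { {}, {p}, {q}, {r}, {p,q}, {p,r}, {q,r}, {s,t}, {p,q,r}, {p,s,t}, {q,s,t}, {r,s,t}, {p,q,s,t}, {p,r,s,t}, {q,r,s,t}, Ω }

Derivation:
Start: 𝒜 ∪ {∅, Ω} = { {}, {p,r}, {r,s,t}, Ω }.
Step 1: +3 →
  {p,q}  = complement {r,s,t}
  {q,s,t}  = complement {p,r}
  {p,r,s,t}  = {p,r} ∪ {r,s,t}
  — 7 sets.
Step 2 (4 new):
  {q}  = complement {p,r,s,t}
  {p,q,r}  = {p,q} ∪ {p,r}
  {p,q,s,t}  = {p,q} ∪ {q,s,t}
  {q,r,s,t}  = {r,s,t} ∪ {q,s,t}
  — 11 sets.
Step 3. New:
  {p}  = complement {q,r,s,t}
  {r}  = complement {p,q,s,t}
  {s,t}  = complement {p,q,r}
  — 14 sets.
Step 4: +2 →
  {q,r}  = {r} ∪ {q}
  {p,s,t}  = {s,t} ∪ {p}
  — 16 sets.
Step 5: no new sets; the family is a σ-algebra.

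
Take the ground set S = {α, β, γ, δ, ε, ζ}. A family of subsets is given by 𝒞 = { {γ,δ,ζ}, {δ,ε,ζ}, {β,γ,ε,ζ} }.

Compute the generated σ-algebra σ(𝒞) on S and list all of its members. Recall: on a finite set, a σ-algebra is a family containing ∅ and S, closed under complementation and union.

Answer: σ(𝒞) = { {}, {α}, {β}, {γ}, {δ}, {ε}, {ζ}, {α,β}, {α,γ}, {α,δ}, {α,ε}, {α,ζ}, {β,γ}, {β,δ}, {β,ε}, {β,ζ}, {γ,δ}, {γ,ε}, {γ,ζ}, {δ,ε}, {δ,ζ}, {ε,ζ}, {α,β,γ}, {α,β,δ}, {α,β,ε}, {α,β,ζ}, {α,γ,δ}, {α,γ,ε}, {α,γ,ζ}, {α,δ,ε}, {α,δ,ζ}, {α,ε,ζ}, {β,γ,δ}, {β,γ,ε}, {β,γ,ζ}, {β,δ,ε}, {β,δ,ζ}, {β,ε,ζ}, {γ,δ,ε}, {γ,δ,ζ}, {γ,ε,ζ}, {δ,ε,ζ}, {α,β,γ,δ}, {α,β,γ,ε}, {α,β,γ,ζ}, {α,β,δ,ε}, {α,β,δ,ζ}, {α,β,ε,ζ}, {α,γ,δ,ε}, {α,γ,δ,ζ}, {α,γ,ε,ζ}, {α,δ,ε,ζ}, {β,γ,δ,ε}, {β,γ,δ,ζ}, {β,γ,ε,ζ}, {β,δ,ε,ζ}, {γ,δ,ε,ζ}, {α,β,γ,δ,ε}, {α,β,γ,δ,ζ}, {α,β,γ,ε,ζ}, {α,β,δ,ε,ζ}, {α,γ,δ,ε,ζ}, {β,γ,δ,ε,ζ}, S }

Trace:
Begin from { {}, {γ,δ,ζ}, {δ,ε,ζ}, {β,γ,ε,ζ}, S } (that is, 𝒞 plus ∅ and S).
Step 1 (5 new):
  {α,δ}  = {β,γ,ε,ζ}ᶜ
  {α,β,γ}  = {δ,ε,ζ}ᶜ
  {α,β,ε}  = {γ,δ,ζ}ᶜ
  {γ,δ,ε,ζ}  = {γ,δ,ζ} ∪ {δ,ε,ζ}
  {β,γ,δ,ε,ζ}  = {γ,δ,ζ} ∪ {β,γ,ε,ζ}
Step 2 adds 11:
  {α}  = {β,γ,δ,ε,ζ}ᶜ
  {α,β}  = {γ,δ,ε,ζ}ᶜ
  {α,β,γ,δ}  = {α,β,γ} ∪ {α,δ}
  {α,β,γ,ε}  = {α,β,γ} ∪ {α,β,ε}
  {α,β,δ,ε}  = {α,β,ε} ∪ {α,δ}
  {α,γ,δ,ζ}  = {α,δ} ∪ {γ,δ,ζ}
  {α,δ,ε,ζ}  = {α,δ} ∪ {δ,ε,ζ}
  {α,β,γ,δ,ζ}  = {α,β,γ} ∪ {γ,δ,ζ}
  {α,β,γ,ε,ζ}  = {α,β,γ} ∪ {β,γ,ε,ζ}
  {α,β,δ,ε,ζ}  = {α,β,ε} ∪ {δ,ε,ζ}
  {α,γ,δ,ε,ζ}  = {γ,δ,ε,ζ} ∪ {α,δ}
Step 3. New:
  {β}  = {α,γ,δ,ε,ζ}ᶜ
  {γ}  = {α,β,δ,ε,ζ}ᶜ
  {δ}  = {α,β,γ,ε,ζ}ᶜ
  {ε}  = {α,β,γ,δ,ζ}ᶜ
  {β,γ}  = {α,δ,ε,ζ}ᶜ
  {β,ε}  = {α,γ,δ,ζ}ᶜ
  {γ,ζ}  = {α,β,δ,ε}ᶜ
  {δ,ζ}  = {α,β,γ,ε}ᶜ
  {ε,ζ}  = {α,β,γ,δ}ᶜ
  {α,β,δ}  = {α,δ} ∪ {α,β}
  {α,β,γ,δ,ε}  = {α,δ} ∪ {α,β,γ,ε}
Step 4 adds 24:
  {ζ}  = {α,β,γ,δ,ε}ᶜ
  {α,γ}  = {α} ∪ {γ}
  {α,ε}  = {α} ∪ {ε}
  {β,δ}  = {β} ∪ {δ}
  {γ,δ}  = {γ} ∪ {δ}
  {γ,ε}  = {ε} ∪ {γ}
  {δ,ε}  = {ε} ∪ {δ}
  {α,γ,δ}  = {γ} ∪ {α,δ}
  {α,γ,ζ}  = {α} ∪ {γ,ζ}
  {α,δ,ε}  = {ε} ∪ {α,δ}
  {α,δ,ζ}  = {α} ∪ {δ,ζ}
  {α,ε,ζ}  = {ε,ζ} ∪ {α}
  {β,γ,δ}  = {β,γ} ∪ {δ}
  {β,γ,ε}  = {β,ε} ∪ {γ}
  {β,γ,ζ}  = {β} ∪ {γ,ζ}
  {β,δ,ε}  = {β,ε} ∪ {δ}
  {β,δ,ζ}  = {β} ∪ {δ,ζ}
  {β,ε,ζ}  = {β,ε} ∪ {ε,ζ}
  {γ,ε,ζ}  = {α,β,δ}ᶜ
  {α,β,γ,ζ}  = {α,β,γ} ∪ {γ,ζ}
  {α,β,δ,ζ}  = {α,β} ∪ {δ,ζ}
  {α,β,ε,ζ}  = {ε,ζ} ∪ {α,β}
  {β,γ,δ,ζ}  = {β} ∪ {γ,δ,ζ}
  {β,δ,ε,ζ}  = {β,ε} ∪ {δ,ζ}
Step 5: 8 new —
  {α,ζ}  = {ζ} ∪ {α}
  {β,ζ}  = {β} ∪ {ζ}
  {α,β,ζ}  = {α,β} ∪ {ζ}
  {α,γ,ε}  = {β,δ,ζ}ᶜ
  {γ,δ,ε}  = {γ,δ} ∪ {δ,ε}
  {α,γ,δ,ε}  = {γ,δ} ∪ {α,ε}
  {α,γ,ε,ζ}  = {β,δ}ᶜ
  {β,γ,δ,ε}  = {β,ε} ∪ {γ,δ}
Step 6: stable.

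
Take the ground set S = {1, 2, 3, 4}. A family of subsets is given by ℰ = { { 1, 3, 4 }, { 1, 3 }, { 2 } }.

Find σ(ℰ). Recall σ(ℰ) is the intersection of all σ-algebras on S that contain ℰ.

σ(ℰ) (8 sets): { {  }, { 2 }, { 4 }, { 1, 3 }, { 2, 4 }, { 1, 2, 3 }, { 1, 3, 4 }, S }

Check:
Seed the family with ℰ together with ∅ and S: { {  }, { 2 }, { 1, 3 }, { 1, 3, 4 }, S }.
Iteration 1 (2 new):
  { 2, 4 }  = S∖{ 1, 3 }
  { 1, 2, 3 }  = { 1, 3 } ∪ { 2 }
Iteration 2: +1 →
  { 4 }  = S∖{ 1, 2, 3 }
Iteration 3: stable.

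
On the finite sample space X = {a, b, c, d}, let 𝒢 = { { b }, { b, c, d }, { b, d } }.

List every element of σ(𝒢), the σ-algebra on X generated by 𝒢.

|σ(𝒢)| = 16.  σ(𝒢) = { {}, { a }, { b }, { c }, { d }, { a, b }, { a, c }, { a, d }, { b, c }, { b, d }, { c, d }, { a, b, c }, { a, b, d }, { a, c, d }, { b, c, d }, X }

Trace:
Take S₀ = 𝒢 ∪ {∅, X} = { {}, { b }, { b, d }, { b, c, d }, X }.
Step 1. New:
  { a }  = complement { b, c, d }
  { a, c }  = complement { b, d }
  { a, c, d }  = complement { b }
Step 2. New:
  { a, b }  = { b } ∪ { a }
  { a, b, c }  = { b } ∪ { a, c }
  { a, b, d }  = { b, d } ∪ { a }
Step 3 adds 3:
  { c }  = complement { a, b, d }
  { d }  = complement { a, b, c }
  { c, d }  = complement { a, b }
Step 4 adds 2:
  { a, d }  = { d } ∪ { a }
  { b, c }  = { c } ∪ { b }
Step 5: closed — nothing new.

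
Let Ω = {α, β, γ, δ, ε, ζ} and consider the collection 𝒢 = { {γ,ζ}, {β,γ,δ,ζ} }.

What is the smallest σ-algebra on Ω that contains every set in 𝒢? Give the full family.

Seed the family with 𝒢 together with ∅ and Ω: { {}, {γ,ζ}, {β,γ,δ,ζ}, Ω }.
Step 1 (2 new):
  {α,ε}  = {β,γ,δ,ζ}ᶜ
  {α,β,δ,ε}  = {γ,ζ}ᶜ
  |family| = 6
Step 2: +1 →
  {α,γ,ε,ζ}  = {γ,ζ} ∪ {α,ε}
  |family| = 7
Step 3. New:
  {β,δ}  = {α,γ,ε,ζ}ᶜ
  |family| = 8
Step 4 adds nothing — fixpoint reached.

Hence σ(𝒢) has 8 members: { {}, {α,ε}, {β,δ}, {γ,ζ}, {α,β,δ,ε}, {α,γ,ε,ζ}, {β,γ,δ,ζ}, Ω }.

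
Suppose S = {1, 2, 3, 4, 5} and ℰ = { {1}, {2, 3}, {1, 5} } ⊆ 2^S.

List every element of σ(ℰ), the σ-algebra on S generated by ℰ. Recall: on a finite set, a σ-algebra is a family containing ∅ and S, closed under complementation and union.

|σ(ℰ)| = 16.  σ(ℰ) = { {}, {1}, {4}, {5}, {1, 4}, {1, 5}, {2, 3}, {4, 5}, {1, 2, 3}, {1, 4, 5}, {2, 3, 4}, {2, 3, 5}, {1, 2, 3, 4}, {1, 2, 3, 5}, {2, 3, 4, 5}, S }

Trace:
Start: ℰ ∪ {∅, S} = { {}, {1}, {1, 5}, {2, 3}, S }.
Step 1: 5 new —
  {1, 2, 3}  = {2, 3} ∪ {1}
  {1, 4, 5}  = complement {2, 3}
  {2, 3, 4}  = complement {1, 5}
  {1, 2, 3, 5}  = {2, 3} ∪ {1, 5}
  {2, 3, 4, 5}  = complement {1}
  [10 total]
Step 2: +3 →
  {4}  = complement {1, 2, 3, 5}
  {4, 5}  = complement {1, 2, 3}
  {1, 2, 3, 4}  = {2, 3, 4} ∪ {1, 2, 3}
  [13 total]
Step 3 (2 new):
  {5}  = complement {1, 2, 3, 4}
  {1, 4}  = {4} ∪ {1}
  [15 total]
Step 4: +1 →
  {2, 3, 5}  = complement {1, 4}
  [16 total]
Step 5 adds nothing — fixpoint reached.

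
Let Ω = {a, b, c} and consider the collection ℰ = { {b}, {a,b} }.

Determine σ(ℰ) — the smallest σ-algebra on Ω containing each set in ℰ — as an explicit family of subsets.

Begin from { ∅, {b}, {a,b}, Ω } (that is, ℰ plus ∅ and Ω).
Iteration 1: 2 new —
  {c}  = {a,b}ᶜ
  {a,c}  = {b}ᶜ
  [6 total]
Iteration 2 (1 new):
  {b,c}  = {c} ∪ {b}
  [7 total]
Iteration 3: +1 →
  {a}  = {b,c}ᶜ
  [8 total]
Iteration 4: stable.

|σ(ℰ)| = 8.  σ(ℰ) = { ∅, {a}, {b}, {c}, {a,b}, {a,c}, {b,c}, Ω }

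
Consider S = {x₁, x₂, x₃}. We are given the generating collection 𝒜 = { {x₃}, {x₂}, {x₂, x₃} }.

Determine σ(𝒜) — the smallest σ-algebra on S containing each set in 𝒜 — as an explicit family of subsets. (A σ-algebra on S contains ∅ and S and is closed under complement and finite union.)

σ(𝒜) (8 sets): { {}, {x₁}, {x₂}, {x₃}, {x₁, x₂}, {x₁, x₃}, {x₂, x₃}, S }

Trace:
Start: 𝒜 ∪ {∅, S} = { {}, {x₂}, {x₃}, {x₂, x₃}, S }.
Pass 1: 3 new —
  {x₁}  = ᶜ of {x₂, x₃}
  {x₁, x₂}  = ᶜ of {x₃}
  {x₁, x₃}  = ᶜ of {x₂}
  — 8 sets.
Pass 2 adds nothing — fixpoint reached.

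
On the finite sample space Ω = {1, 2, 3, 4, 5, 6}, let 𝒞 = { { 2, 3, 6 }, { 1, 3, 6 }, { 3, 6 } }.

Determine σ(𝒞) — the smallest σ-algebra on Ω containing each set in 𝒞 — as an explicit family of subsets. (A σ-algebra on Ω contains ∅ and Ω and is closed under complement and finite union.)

σ(𝒞) (16 sets): { {  }, { 1 }, { 2 }, { 1, 2 }, { 3, 6 }, { 4, 5 }, { 1, 3, 6 }, { 1, 4, 5 }, { 2, 3, 6 }, { 2, 4, 5 }, { 1, 2, 3, 6 }, { 1, 2, 4, 5 }, { 3, 4, 5, 6 }, { 1, 3, 4, 5, 6 }, { 2, 3, 4, 5, 6 }, Ω }

Derivation:
Begin from { {  }, { 3, 6 }, { 1, 3, 6 }, { 2, 3, 6 }, Ω } (that is, 𝒞 plus ∅ and Ω).
Round 1 (4 new):
  { 1, 4, 5 }  = complement { 2, 3, 6 }
  { 2, 4, 5 }  = complement { 1, 3, 6 }
  { 1, 2, 3, 6 }  = { 1, 3, 6 } ∪ { 2, 3, 6 }
  { 1, 2, 4, 5 }  = complement { 3, 6 }
  |family| = 9
Round 2 (3 new):
  { 4, 5 }  = complement { 1, 2, 3, 6 }
  { 1, 3, 4, 5, 6 }  = { 1, 4, 5 } ∪ { 1, 3, 6 }
  { 2, 3, 4, 5, 6 }  = { 2, 3, 6 } ∪ { 2, 4, 5 }
  |family| = 12
Round 3. New:
  { 1 }  = complement { 2, 3, 4, 5, 6 }
  { 2 }  = complement { 1, 3, 4, 5, 6 }
  { 3, 4, 5, 6 }  = { 4, 5 } ∪ { 3, 6 }
  |family| = 15
Round 4. New:
  { 1, 2 }  = complement { 3, 4, 5, 6 }
  |family| = 16
Round 5: no new sets; the family is a σ-algebra.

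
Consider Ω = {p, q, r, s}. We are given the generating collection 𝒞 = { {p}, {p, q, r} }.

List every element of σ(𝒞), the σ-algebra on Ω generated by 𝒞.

Take S₀ = 𝒞 ∪ {∅, Ω} = { ∅, {p}, {p, q, r}, Ω }.
Step 1: 2 new —
  {s}  = complement {p, q, r}
  {q, r, s}  = complement {p}
  — 6 sets.
Step 2 (1 new):
  {p, s}  = {s} ∪ {p}
  — 7 sets.
Step 3. New:
  {q, r}  = complement {p, s}
  — 8 sets.
Step 4 adds nothing — fixpoint reached.

|σ(𝒞)| = 8.  σ(𝒞) = { ∅, {p}, {s}, {p, s}, {q, r}, {p, q, r}, {q, r, s}, Ω }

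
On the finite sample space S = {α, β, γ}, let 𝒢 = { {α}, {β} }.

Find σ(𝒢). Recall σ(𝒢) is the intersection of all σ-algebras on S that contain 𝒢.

Seed the family with 𝒢 together with ∅ and S: { ∅, {α}, {β}, S }.
Iteration 1 (3 new):
  {α, β}  = {α} ∪ {β}
  {α, γ}  = ᶜ of {β}
  {β, γ}  = ᶜ of {α}
  — 7 sets.
Iteration 2: +1 →
  {γ}  = ᶜ of {α, β}
  — 8 sets.
After Iteration 3 the family is unchanged; done.

σ(𝒢) = { ∅, {α}, {β}, {γ}, {α, β}, {α, γ}, {β, γ}, S }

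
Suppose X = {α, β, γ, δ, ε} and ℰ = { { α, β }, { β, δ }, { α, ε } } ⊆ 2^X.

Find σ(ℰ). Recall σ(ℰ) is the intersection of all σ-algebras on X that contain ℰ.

Begin from { {}, { α, β }, { α, ε }, { β, δ }, X } (that is, ℰ plus ∅ and X).
Iteration 1: +6 →
  { α, β, δ }  = { α, β } ∪ { β, δ }
  { α, β, ε }  = { α, β } ∪ { α, ε }
  { α, γ, ε }  = complement { β, δ }
  { β, γ, δ }  = complement { α, ε }
  { γ, δ, ε }  = complement { α, β }
  { α, β, δ, ε }  = { α, ε } ∪ { β, δ }
  — 11 sets.
Iteration 2: +7 →
  { γ }  = complement { α, β, δ, ε }
  { γ, δ }  = complement { α, β, ε }
  { γ, ε }  = complement { α, β, δ }
  { α, β, γ, δ }  = { α, β } ∪ { β, γ, δ }
  { α, β, γ, ε }  = { α, β } ∪ { α, γ, ε }
  { α, γ, δ, ε }  = { γ, δ, ε } ∪ { α, γ, ε }
  { β, γ, δ, ε }  = { γ, δ, ε } ∪ { β, γ, δ }
  — 18 sets.
Iteration 3: 5 new —
  { α }  = complement { β, γ, δ, ε }
  { β }  = complement { α, γ, δ, ε }
  { δ }  = complement { α, β, γ, ε }
  { ε }  = complement { α, β, γ, δ }
  { α, β, γ }  = { γ } ∪ { α, β }
  — 23 sets.
Iteration 4: 9 new —
  { α, γ }  = { γ } ∪ { α }
  { α, δ }  = { δ } ∪ { α }
  { β, γ }  = { β } ∪ { γ }
  { β, ε }  = { β } ∪ { ε }
  { δ, ε }  = complement { α, β, γ }
  { α, γ, δ }  = { γ, δ } ∪ { α }
  { α, δ, ε }  = { α, ε } ∪ { δ }
  { β, γ, ε }  = { β } ∪ { γ, ε }
  { β, δ, ε }  = { ε } ∪ { β, δ }
  — 32 sets.
Iteration 5 adds nothing — fixpoint reached.

Therefore σ(ℰ) = { {}, { α }, { β }, { γ }, { δ }, { ε }, { α, β }, { α, γ }, { α, δ }, { α, ε }, { β, γ }, { β, δ }, { β, ε }, { γ, δ }, { γ, ε }, { δ, ε }, { α, β, γ }, { α, β, δ }, { α, β, ε }, { α, γ, δ }, { α, γ, ε }, { α, δ, ε }, { β, γ, δ }, { β, γ, ε }, { β, δ, ε }, { γ, δ, ε }, { α, β, γ, δ }, { α, β, γ, ε }, { α, β, δ, ε }, { α, γ, δ, ε }, { β, γ, δ, ε }, X } (|σ(ℰ)| = 32).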